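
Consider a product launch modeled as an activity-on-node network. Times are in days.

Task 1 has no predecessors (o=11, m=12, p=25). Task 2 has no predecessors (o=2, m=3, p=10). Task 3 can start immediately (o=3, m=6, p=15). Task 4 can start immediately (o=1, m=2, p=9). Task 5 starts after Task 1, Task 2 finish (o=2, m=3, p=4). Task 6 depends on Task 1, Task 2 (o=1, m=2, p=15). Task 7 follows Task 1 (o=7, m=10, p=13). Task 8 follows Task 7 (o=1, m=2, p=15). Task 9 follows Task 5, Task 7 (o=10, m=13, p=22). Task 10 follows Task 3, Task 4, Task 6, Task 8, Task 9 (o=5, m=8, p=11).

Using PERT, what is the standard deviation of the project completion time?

te_Task 1 = (11 + 4·12 + 25)/6 = 84/6 = 14; σ²_Task 1 = ((25−11)/6)² = 5.444
te_Task 2 = (2 + 4·3 + 10)/6 = 24/6 = 4; σ²_Task 2 = ((10−2)/6)² = 1.778
te_Task 3 = (3 + 4·6 + 15)/6 = 42/6 = 7; σ²_Task 3 = ((15−3)/6)² = 4.000
te_Task 4 = (1 + 4·2 + 9)/6 = 18/6 = 3; σ²_Task 4 = ((9−1)/6)² = 1.778
te_Task 5 = (2 + 4·3 + 4)/6 = 18/6 = 3; σ²_Task 5 = ((4−2)/6)² = 0.111
te_Task 6 = (1 + 4·2 + 15)/6 = 24/6 = 4; σ²_Task 6 = ((15−1)/6)² = 5.444
te_Task 7 = (7 + 4·10 + 13)/6 = 60/6 = 10; σ²_Task 7 = ((13−7)/6)² = 1.000
te_Task 8 = (1 + 4·2 + 15)/6 = 24/6 = 4; σ²_Task 8 = ((15−1)/6)² = 5.444
te_Task 9 = (10 + 4·13 + 22)/6 = 84/6 = 14; σ²_Task 9 = ((22−10)/6)² = 4.000
te_Task 10 = (5 + 4·8 + 11)/6 = 48/6 = 8; σ²_Task 10 = ((11−5)/6)² = 1.000

Forward pass:
ES_Task 1 = 0; EF_Task 1 = 14
ES_Task 2 = 0; EF_Task 2 = 4
ES_Task 3 = 0; EF_Task 3 = 7
ES_Task 4 = 0; EF_Task 4 = 3
ES_Task 5 = max(EF_Task 1=14, EF_Task 2=4) = 14; EF_Task 5 = 14+3 = 17
ES_Task 6 = max(EF_Task 1=14, EF_Task 2=4) = 14; EF_Task 6 = 14+4 = 18
ES_Task 7 = 14; EF_Task 7 = 14+10 = 24
ES_Task 8 = 24; EF_Task 8 = 24+4 = 28
ES_Task 9 = max(EF_Task 5=17, EF_Task 7=24) = 24; EF_Task 9 = 24+14 = 38
ES_Task 10 = max(EF_Task 3=7, EF_Task 4=3, EF_Task 6=18, EF_Task 8=28, EF_Task 9=38) = 38; EF_Task 10 = 38+8 = 46
Expected project duration μ = 46 days. Critical path: Task 1 → Task 7 → Task 9 → Task 10.

Variance along critical path = 5.444 + 1.000 + 4.000 + 1.000 = 11.444
σ = √11.444 = 3.383 days

3.38 days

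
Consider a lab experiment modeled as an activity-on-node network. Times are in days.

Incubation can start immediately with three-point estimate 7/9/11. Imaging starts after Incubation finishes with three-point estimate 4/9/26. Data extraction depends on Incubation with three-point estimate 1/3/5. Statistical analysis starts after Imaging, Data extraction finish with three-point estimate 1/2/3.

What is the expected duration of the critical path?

22 days

te_Incubation = (7 + 4·9 + 11)/6 = 54/6 = 9
te_Imaging = (4 + 4·9 + 26)/6 = 66/6 = 11
te_Data extraction = (1 + 4·3 + 5)/6 = 18/6 = 3
te_Statistical analysis = (1 + 4·2 + 3)/6 = 12/6 = 2

Forward pass:
ES_Incubation = 0; EF_Incubation = 9
ES_Imaging = 9; EF_Imaging = 9+11 = 20
ES_Data extraction = 9; EF_Data extraction = 9+3 = 12
ES_Statistical analysis = max(EF_Imaging=20, EF_Data extraction=12) = 20; EF_Statistical analysis = 20+2 = 22
Expected project duration μ = 22 days. Critical path: Incubation → Imaging → Statistical analysis.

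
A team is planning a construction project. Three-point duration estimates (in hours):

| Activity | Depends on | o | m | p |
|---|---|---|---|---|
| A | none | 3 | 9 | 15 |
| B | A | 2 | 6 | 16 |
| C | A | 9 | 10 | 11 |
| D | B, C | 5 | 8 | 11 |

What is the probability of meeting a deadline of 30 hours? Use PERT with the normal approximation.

0.908

te_A = (3 + 4·9 + 15)/6 = 54/6 = 9; σ²_A = ((15−3)/6)² = 4.000
te_B = (2 + 4·6 + 16)/6 = 42/6 = 7; σ²_B = ((16−2)/6)² = 5.444
te_C = (9 + 4·10 + 11)/6 = 60/6 = 10; σ²_C = ((11−9)/6)² = 0.111
te_D = (5 + 4·8 + 11)/6 = 48/6 = 8; σ²_D = ((11−5)/6)² = 1.000

Forward pass:
ES_A = 0; EF_A = 9
ES_B = 9; EF_B = 9+7 = 16
ES_C = 9; EF_C = 9+10 = 19
ES_D = max(EF_B=16, EF_C=19) = 19; EF_D = 19+8 = 27
Expected project duration μ = 27 hours. Critical path: A → C → D.

Variance along critical path = 4.000 + 0.111 + 1.000 = 5.111; σ = √5.111 = 2.261 hours.
Z = (30 − 27) / 2.261 = 1.327
P(T ≤ 30) = Φ(1.327) ≈ 0.908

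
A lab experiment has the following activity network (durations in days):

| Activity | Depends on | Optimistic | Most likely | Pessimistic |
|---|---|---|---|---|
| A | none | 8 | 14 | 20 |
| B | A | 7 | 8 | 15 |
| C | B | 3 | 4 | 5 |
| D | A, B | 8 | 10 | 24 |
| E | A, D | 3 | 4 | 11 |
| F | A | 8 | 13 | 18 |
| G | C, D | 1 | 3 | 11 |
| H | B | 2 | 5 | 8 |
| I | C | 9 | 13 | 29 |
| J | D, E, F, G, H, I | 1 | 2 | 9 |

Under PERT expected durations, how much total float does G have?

te_A = (8 + 4·14 + 20)/6 = 84/6 = 14
te_B = (7 + 4·8 + 15)/6 = 54/6 = 9
te_C = (3 + 4·4 + 5)/6 = 24/6 = 4
te_D = (8 + 4·10 + 24)/6 = 72/6 = 12
te_E = (3 + 4·4 + 11)/6 = 30/6 = 5
te_F = (8 + 4·13 + 18)/6 = 78/6 = 13
te_G = (1 + 4·3 + 11)/6 = 24/6 = 4
te_H = (2 + 4·5 + 8)/6 = 30/6 = 5
te_I = (9 + 4·13 + 29)/6 = 90/6 = 15
te_J = (1 + 4·2 + 9)/6 = 18/6 = 3

Forward pass:
ES_A = 0; EF_A = 14
ES_B = 14; EF_B = 14+9 = 23
ES_C = 23; EF_C = 23+4 = 27
ES_D = max(EF_A=14, EF_B=23) = 23; EF_D = 23+12 = 35
ES_E = max(EF_A=14, EF_D=35) = 35; EF_E = 35+5 = 40
ES_F = 14; EF_F = 14+13 = 27
ES_G = max(EF_C=27, EF_D=35) = 35; EF_G = 35+4 = 39
ES_H = 23; EF_H = 23+5 = 28
ES_I = 27; EF_I = 27+15 = 42
ES_J = max(EF_D=35, EF_E=40, EF_F=27, EF_G=39, EF_H=28, EF_I=42) = 42; EF_J = 42+3 = 45
Expected project duration μ = 45 days. Critical path: A → B → C → I → J.

Backward pass:
LF_J = 45; LS_J = 45−3 = 42
LF_I = LS_J = 42; LS_I = 42−15 = 27
LF_H = LS_J = 42; LS_H = 42−5 = 37
LF_G = LS_J = 42; LS_G = 42−4 = 38
LF_F = LS_J = 42; LS_F = 42−13 = 29
LF_E = LS_J = 42; LS_E = 42−5 = 37
LF_D = min(LS_E=37, LS_G=38, LS_J=42) = 37; LS_D = 37−12 = 25
LF_C = min(LS_G=38, LS_I=27) = 27; LS_C = 27−4 = 23
LF_B = min(LS_C=23, LS_D=25, LS_H=37) = 23; LS_B = 23−9 = 14
LF_A = min(LS_B=14, LS_D=25, LS_E=37, LS_F=29) = 14; LS_A = 14−14 = 0
Slack_G = LS_G − ES_G = 38 − 35 = 3

3 days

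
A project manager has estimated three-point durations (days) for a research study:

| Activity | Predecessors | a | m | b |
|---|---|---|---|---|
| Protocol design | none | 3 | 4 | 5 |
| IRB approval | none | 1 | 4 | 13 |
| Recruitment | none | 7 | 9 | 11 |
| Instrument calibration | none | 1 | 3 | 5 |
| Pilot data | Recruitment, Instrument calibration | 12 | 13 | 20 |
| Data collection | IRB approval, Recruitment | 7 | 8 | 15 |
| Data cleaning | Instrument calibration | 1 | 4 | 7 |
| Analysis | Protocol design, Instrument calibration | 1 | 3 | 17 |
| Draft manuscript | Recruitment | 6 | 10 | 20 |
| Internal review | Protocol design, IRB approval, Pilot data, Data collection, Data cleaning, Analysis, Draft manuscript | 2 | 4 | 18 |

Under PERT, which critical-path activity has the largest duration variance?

Internal review

te_Protocol design = (3 + 4·4 + 5)/6 = 24/6 = 4; σ²_Protocol design = ((5−3)/6)² = 0.111
te_IRB approval = (1 + 4·4 + 13)/6 = 30/6 = 5; σ²_IRB approval = ((13−1)/6)² = 4.000
te_Recruitment = (7 + 4·9 + 11)/6 = 54/6 = 9; σ²_Recruitment = ((11−7)/6)² = 0.444
te_Instrument calibration = (1 + 4·3 + 5)/6 = 18/6 = 3; σ²_Instrument calibration = ((5−1)/6)² = 0.444
te_Pilot data = (12 + 4·13 + 20)/6 = 84/6 = 14; σ²_Pilot data = ((20−12)/6)² = 1.778
te_Data collection = (7 + 4·8 + 15)/6 = 54/6 = 9; σ²_Data collection = ((15−7)/6)² = 1.778
te_Data cleaning = (1 + 4·4 + 7)/6 = 24/6 = 4; σ²_Data cleaning = ((7−1)/6)² = 1.000
te_Analysis = (1 + 4·3 + 17)/6 = 30/6 = 5; σ²_Analysis = ((17−1)/6)² = 7.111
te_Draft manuscript = (6 + 4·10 + 20)/6 = 66/6 = 11; σ²_Draft manuscript = ((20−6)/6)² = 5.444
te_Internal review = (2 + 4·4 + 18)/6 = 36/6 = 6; σ²_Internal review = ((18−2)/6)² = 7.111

Forward pass:
ES_Protocol design = 0; EF_Protocol design = 4
ES_IRB approval = 0; EF_IRB approval = 5
ES_Recruitment = 0; EF_Recruitment = 9
ES_Instrument calibration = 0; EF_Instrument calibration = 3
ES_Pilot data = max(EF_Recruitment=9, EF_Instrument calibration=3) = 9; EF_Pilot data = 9+14 = 23
ES_Data collection = max(EF_IRB approval=5, EF_Recruitment=9) = 9; EF_Data collection = 9+9 = 18
ES_Data cleaning = 3; EF_Data cleaning = 3+4 = 7
ES_Analysis = max(EF_Protocol design=4, EF_Instrument calibration=3) = 4; EF_Analysis = 4+5 = 9
ES_Draft manuscript = 9; EF_Draft manuscript = 9+11 = 20
ES_Internal review = max(EF_Protocol design=4, EF_IRB approval=5, EF_Pilot data=23, EF_Data collection=18, EF_Data cleaning=7, EF_Analysis=9, EF_Draft manuscript=20) = 23; EF_Internal review = 23+6 = 29
Expected project duration μ = 29 days. Critical path: Recruitment → Pilot data → Internal review.

Variances on critical path: σ²_Recruitment=0.444, σ²_Pilot data=1.778, σ²_Internal review=7.111.
Largest is σ²_Internal review = 7.111.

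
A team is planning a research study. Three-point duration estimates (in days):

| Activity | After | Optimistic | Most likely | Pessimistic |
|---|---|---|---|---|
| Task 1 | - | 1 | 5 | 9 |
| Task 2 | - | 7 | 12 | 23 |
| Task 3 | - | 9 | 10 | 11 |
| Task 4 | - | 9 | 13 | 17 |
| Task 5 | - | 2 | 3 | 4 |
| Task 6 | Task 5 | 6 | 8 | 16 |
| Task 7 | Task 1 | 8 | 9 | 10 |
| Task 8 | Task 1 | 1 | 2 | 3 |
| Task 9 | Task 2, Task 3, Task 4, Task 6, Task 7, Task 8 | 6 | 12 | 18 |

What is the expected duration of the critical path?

26 days

te_Task 1 = (1 + 4·5 + 9)/6 = 30/6 = 5
te_Task 2 = (7 + 4·12 + 23)/6 = 78/6 = 13
te_Task 3 = (9 + 4·10 + 11)/6 = 60/6 = 10
te_Task 4 = (9 + 4·13 + 17)/6 = 78/6 = 13
te_Task 5 = (2 + 4·3 + 4)/6 = 18/6 = 3
te_Task 6 = (6 + 4·8 + 16)/6 = 54/6 = 9
te_Task 7 = (8 + 4·9 + 10)/6 = 54/6 = 9
te_Task 8 = (1 + 4·2 + 3)/6 = 12/6 = 2
te_Task 9 = (6 + 4·12 + 18)/6 = 72/6 = 12

Forward pass:
ES_Task 1 = 0; EF_Task 1 = 5
ES_Task 2 = 0; EF_Task 2 = 13
ES_Task 3 = 0; EF_Task 3 = 10
ES_Task 4 = 0; EF_Task 4 = 13
ES_Task 5 = 0; EF_Task 5 = 3
ES_Task 6 = 3; EF_Task 6 = 3+9 = 12
ES_Task 7 = 5; EF_Task 7 = 5+9 = 14
ES_Task 8 = 5; EF_Task 8 = 5+2 = 7
ES_Task 9 = max(EF_Task 2=13, EF_Task 3=10, EF_Task 4=13, EF_Task 6=12, EF_Task 7=14, EF_Task 8=7) = 14; EF_Task 9 = 14+12 = 26
Expected project duration μ = 26 days. Critical path: Task 1 → Task 7 → Task 9.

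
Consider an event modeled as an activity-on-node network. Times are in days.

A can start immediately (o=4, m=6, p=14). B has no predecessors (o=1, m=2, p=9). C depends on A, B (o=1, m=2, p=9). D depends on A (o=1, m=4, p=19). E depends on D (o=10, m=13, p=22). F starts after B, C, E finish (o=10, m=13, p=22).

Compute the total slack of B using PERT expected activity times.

te_A = (4 + 4·6 + 14)/6 = 42/6 = 7
te_B = (1 + 4·2 + 9)/6 = 18/6 = 3
te_C = (1 + 4·2 + 9)/6 = 18/6 = 3
te_D = (1 + 4·4 + 19)/6 = 36/6 = 6
te_E = (10 + 4·13 + 22)/6 = 84/6 = 14
te_F = (10 + 4·13 + 22)/6 = 84/6 = 14

Forward pass:
ES_A = 0; EF_A = 7
ES_B = 0; EF_B = 3
ES_C = max(EF_A=7, EF_B=3) = 7; EF_C = 7+3 = 10
ES_D = 7; EF_D = 7+6 = 13
ES_E = 13; EF_E = 13+14 = 27
ES_F = max(EF_B=3, EF_C=10, EF_E=27) = 27; EF_F = 27+14 = 41
Expected project duration μ = 41 days. Critical path: A → D → E → F.

Backward pass:
LF_F = 41; LS_F = 41−14 = 27
LF_E = LS_F = 27; LS_E = 27−14 = 13
LF_D = LS_E = 13; LS_D = 13−6 = 7
LF_C = LS_F = 27; LS_C = 27−3 = 24
LF_B = min(LS_C=24, LS_F=27) = 24; LS_B = 24−3 = 21
LF_A = min(LS_C=24, LS_D=7) = 7; LS_A = 7−7 = 0
Slack_B = LS_B − ES_B = 21 − 0 = 21

21 days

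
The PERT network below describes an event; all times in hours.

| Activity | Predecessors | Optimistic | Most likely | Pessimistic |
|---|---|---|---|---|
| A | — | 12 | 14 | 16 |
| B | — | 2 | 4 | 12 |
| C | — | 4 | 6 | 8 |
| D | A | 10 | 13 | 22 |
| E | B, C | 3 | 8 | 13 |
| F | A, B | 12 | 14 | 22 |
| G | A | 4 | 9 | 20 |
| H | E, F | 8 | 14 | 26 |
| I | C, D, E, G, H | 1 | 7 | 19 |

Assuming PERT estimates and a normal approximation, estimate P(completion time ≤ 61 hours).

0.975

te_A = (12 + 4·14 + 16)/6 = 84/6 = 14; σ²_A = ((16−12)/6)² = 0.444
te_B = (2 + 4·4 + 12)/6 = 30/6 = 5; σ²_B = ((12−2)/6)² = 2.778
te_C = (4 + 4·6 + 8)/6 = 36/6 = 6; σ²_C = ((8−4)/6)² = 0.444
te_D = (10 + 4·13 + 22)/6 = 84/6 = 14; σ²_D = ((22−10)/6)² = 4.000
te_E = (3 + 4·8 + 13)/6 = 48/6 = 8; σ²_E = ((13−3)/6)² = 2.778
te_F = (12 + 4·14 + 22)/6 = 90/6 = 15; σ²_F = ((22−12)/6)² = 2.778
te_G = (4 + 4·9 + 20)/6 = 60/6 = 10; σ²_G = ((20−4)/6)² = 7.111
te_H = (8 + 4·14 + 26)/6 = 90/6 = 15; σ²_H = ((26−8)/6)² = 9.000
te_I = (1 + 4·7 + 19)/6 = 48/6 = 8; σ²_I = ((19−1)/6)² = 9.000

Forward pass:
ES_A = 0; EF_A = 14
ES_B = 0; EF_B = 5
ES_C = 0; EF_C = 6
ES_D = 14; EF_D = 14+14 = 28
ES_E = max(EF_B=5, EF_C=6) = 6; EF_E = 6+8 = 14
ES_F = max(EF_A=14, EF_B=5) = 14; EF_F = 14+15 = 29
ES_G = 14; EF_G = 14+10 = 24
ES_H = max(EF_E=14, EF_F=29) = 29; EF_H = 29+15 = 44
ES_I = max(EF_C=6, EF_D=28, EF_E=14, EF_G=24, EF_H=44) = 44; EF_I = 44+8 = 52
Expected project duration μ = 52 hours. Critical path: A → F → H → I.

Variance along critical path = 0.444 + 2.778 + 9.000 + 9.000 = 21.222; σ = √21.222 = 4.607 hours.
Z = (61 − 52) / 4.607 = 1.954
P(T ≤ 61) = Φ(1.954) ≈ 0.975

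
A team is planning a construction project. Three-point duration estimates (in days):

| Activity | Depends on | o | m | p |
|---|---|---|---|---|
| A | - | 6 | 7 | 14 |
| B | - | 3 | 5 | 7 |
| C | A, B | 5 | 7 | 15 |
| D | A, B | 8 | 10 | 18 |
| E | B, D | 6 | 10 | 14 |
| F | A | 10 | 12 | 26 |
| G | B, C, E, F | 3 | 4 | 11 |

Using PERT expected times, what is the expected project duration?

te_A = (6 + 4·7 + 14)/6 = 48/6 = 8
te_B = (3 + 4·5 + 7)/6 = 30/6 = 5
te_C = (5 + 4·7 + 15)/6 = 48/6 = 8
te_D = (8 + 4·10 + 18)/6 = 66/6 = 11
te_E = (6 + 4·10 + 14)/6 = 60/6 = 10
te_F = (10 + 4·12 + 26)/6 = 84/6 = 14
te_G = (3 + 4·4 + 11)/6 = 30/6 = 5

Forward pass:
ES_A = 0; EF_A = 8
ES_B = 0; EF_B = 5
ES_C = max(EF_A=8, EF_B=5) = 8; EF_C = 8+8 = 16
ES_D = max(EF_A=8, EF_B=5) = 8; EF_D = 8+11 = 19
ES_E = max(EF_B=5, EF_D=19) = 19; EF_E = 19+10 = 29
ES_F = 8; EF_F = 8+14 = 22
ES_G = max(EF_B=5, EF_C=16, EF_E=29, EF_F=22) = 29; EF_G = 29+5 = 34
Expected project duration μ = 34 days. Critical path: A → D → E → G.

34 days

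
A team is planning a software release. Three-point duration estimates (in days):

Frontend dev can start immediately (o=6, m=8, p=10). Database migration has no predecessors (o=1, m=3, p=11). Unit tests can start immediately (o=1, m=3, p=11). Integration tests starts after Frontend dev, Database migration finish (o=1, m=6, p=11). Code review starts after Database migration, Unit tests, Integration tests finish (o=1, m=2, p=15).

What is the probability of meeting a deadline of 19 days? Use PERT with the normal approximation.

te_Frontend dev = (6 + 4·8 + 10)/6 = 48/6 = 8; σ²_Frontend dev = ((10−6)/6)² = 0.444
te_Database migration = (1 + 4·3 + 11)/6 = 24/6 = 4; σ²_Database migration = ((11−1)/6)² = 2.778
te_Unit tests = (1 + 4·3 + 11)/6 = 24/6 = 4; σ²_Unit tests = ((11−1)/6)² = 2.778
te_Integration tests = (1 + 4·6 + 11)/6 = 36/6 = 6; σ²_Integration tests = ((11−1)/6)² = 2.778
te_Code review = (1 + 4·2 + 15)/6 = 24/6 = 4; σ²_Code review = ((15−1)/6)² = 5.444

Forward pass:
ES_Frontend dev = 0; EF_Frontend dev = 8
ES_Database migration = 0; EF_Database migration = 4
ES_Unit tests = 0; EF_Unit tests = 4
ES_Integration tests = max(EF_Frontend dev=8, EF_Database migration=4) = 8; EF_Integration tests = 8+6 = 14
ES_Code review = max(EF_Database migration=4, EF_Unit tests=4, EF_Integration tests=14) = 14; EF_Code review = 14+4 = 18
Expected project duration μ = 18 days. Critical path: Frontend dev → Integration tests → Code review.

Variance along critical path = 0.444 + 2.778 + 5.444 = 8.667; σ = √8.667 = 2.944 days.
Z = (19 − 18) / 2.944 = 0.340
P(T ≤ 19) = Φ(0.340) ≈ 0.633

0.633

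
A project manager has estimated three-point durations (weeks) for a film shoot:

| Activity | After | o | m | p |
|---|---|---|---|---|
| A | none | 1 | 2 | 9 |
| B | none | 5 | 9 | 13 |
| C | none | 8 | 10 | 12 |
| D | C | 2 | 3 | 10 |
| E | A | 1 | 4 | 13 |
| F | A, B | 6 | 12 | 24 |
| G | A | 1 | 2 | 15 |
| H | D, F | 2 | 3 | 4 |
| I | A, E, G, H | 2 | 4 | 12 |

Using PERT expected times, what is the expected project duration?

te_A = (1 + 4·2 + 9)/6 = 18/6 = 3
te_B = (5 + 4·9 + 13)/6 = 54/6 = 9
te_C = (8 + 4·10 + 12)/6 = 60/6 = 10
te_D = (2 + 4·3 + 10)/6 = 24/6 = 4
te_E = (1 + 4·4 + 13)/6 = 30/6 = 5
te_F = (6 + 4·12 + 24)/6 = 78/6 = 13
te_G = (1 + 4·2 + 15)/6 = 24/6 = 4
te_H = (2 + 4·3 + 4)/6 = 18/6 = 3
te_I = (2 + 4·4 + 12)/6 = 30/6 = 5

Forward pass:
ES_A = 0; EF_A = 3
ES_B = 0; EF_B = 9
ES_C = 0; EF_C = 10
ES_D = 10; EF_D = 10+4 = 14
ES_E = 3; EF_E = 3+5 = 8
ES_F = max(EF_A=3, EF_B=9) = 9; EF_F = 9+13 = 22
ES_G = 3; EF_G = 3+4 = 7
ES_H = max(EF_D=14, EF_F=22) = 22; EF_H = 22+3 = 25
ES_I = max(EF_A=3, EF_E=8, EF_G=7, EF_H=25) = 25; EF_I = 25+5 = 30
Expected project duration μ = 30 weeks. Critical path: B → F → H → I.

30 weeks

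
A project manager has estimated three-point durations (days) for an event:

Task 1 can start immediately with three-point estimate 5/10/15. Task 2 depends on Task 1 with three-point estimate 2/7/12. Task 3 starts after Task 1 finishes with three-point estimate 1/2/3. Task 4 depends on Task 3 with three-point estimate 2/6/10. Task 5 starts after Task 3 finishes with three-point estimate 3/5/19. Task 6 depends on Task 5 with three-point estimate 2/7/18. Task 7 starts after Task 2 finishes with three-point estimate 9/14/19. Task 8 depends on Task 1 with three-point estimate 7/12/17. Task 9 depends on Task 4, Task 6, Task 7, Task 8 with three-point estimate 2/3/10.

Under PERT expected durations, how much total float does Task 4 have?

te_Task 1 = (5 + 4·10 + 15)/6 = 60/6 = 10
te_Task 2 = (2 + 4·7 + 12)/6 = 42/6 = 7
te_Task 3 = (1 + 4·2 + 3)/6 = 12/6 = 2
te_Task 4 = (2 + 4·6 + 10)/6 = 36/6 = 6
te_Task 5 = (3 + 4·5 + 19)/6 = 42/6 = 7
te_Task 6 = (2 + 4·7 + 18)/6 = 48/6 = 8
te_Task 7 = (9 + 4·14 + 19)/6 = 84/6 = 14
te_Task 8 = (7 + 4·12 + 17)/6 = 72/6 = 12
te_Task 9 = (2 + 4·3 + 10)/6 = 24/6 = 4

Forward pass:
ES_Task 1 = 0; EF_Task 1 = 10
ES_Task 2 = 10; EF_Task 2 = 10+7 = 17
ES_Task 3 = 10; EF_Task 3 = 10+2 = 12
ES_Task 4 = 12; EF_Task 4 = 12+6 = 18
ES_Task 5 = 12; EF_Task 5 = 12+7 = 19
ES_Task 6 = 19; EF_Task 6 = 19+8 = 27
ES_Task 7 = 17; EF_Task 7 = 17+14 = 31
ES_Task 8 = 10; EF_Task 8 = 10+12 = 22
ES_Task 9 = max(EF_Task 4=18, EF_Task 6=27, EF_Task 7=31, EF_Task 8=22) = 31; EF_Task 9 = 31+4 = 35
Expected project duration μ = 35 days. Critical path: Task 1 → Task 2 → Task 7 → Task 9.

Backward pass:
LF_Task 9 = 35; LS_Task 9 = 35−4 = 31
LF_Task 8 = LS_Task 9 = 31; LS_Task 8 = 31−12 = 19
LF_Task 7 = LS_Task 9 = 31; LS_Task 7 = 31−14 = 17
LF_Task 6 = LS_Task 9 = 31; LS_Task 6 = 31−8 = 23
LF_Task 5 = LS_Task 6 = 23; LS_Task 5 = 23−7 = 16
LF_Task 4 = LS_Task 9 = 31; LS_Task 4 = 31−6 = 25
LF_Task 3 = min(LS_Task 4=25, LS_Task 5=16) = 16; LS_Task 3 = 16−2 = 14
LF_Task 2 = LS_Task 7 = 17; LS_Task 2 = 17−7 = 10
LF_Task 1 = min(LS_Task 2=10, LS_Task 3=14, LS_Task 8=19) = 10; LS_Task 1 = 10−10 = 0
Slack_Task 4 = LS_Task 4 − ES_Task 4 = 25 − 12 = 13

13 days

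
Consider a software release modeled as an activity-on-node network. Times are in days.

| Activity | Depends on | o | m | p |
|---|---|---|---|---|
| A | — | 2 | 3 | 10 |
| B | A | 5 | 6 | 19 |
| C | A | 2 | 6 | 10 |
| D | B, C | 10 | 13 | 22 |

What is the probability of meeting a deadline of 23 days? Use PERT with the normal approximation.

te_A = (2 + 4·3 + 10)/6 = 24/6 = 4; σ²_A = ((10−2)/6)² = 1.778
te_B = (5 + 4·6 + 19)/6 = 48/6 = 8; σ²_B = ((19−5)/6)² = 5.444
te_C = (2 + 4·6 + 10)/6 = 36/6 = 6; σ²_C = ((10−2)/6)² = 1.778
te_D = (10 + 4·13 + 22)/6 = 84/6 = 14; σ²_D = ((22−10)/6)² = 4.000

Forward pass:
ES_A = 0; EF_A = 4
ES_B = 4; EF_B = 4+8 = 12
ES_C = 4; EF_C = 4+6 = 10
ES_D = max(EF_B=12, EF_C=10) = 12; EF_D = 12+14 = 26
Expected project duration μ = 26 days. Critical path: A → B → D.

Variance along critical path = 1.778 + 5.444 + 4.000 = 11.222; σ = √11.222 = 3.350 days.
Z = (23 − 26) / 3.350 = -0.896
P(T ≤ 23) = Φ(-0.896) ≈ 0.185

0.185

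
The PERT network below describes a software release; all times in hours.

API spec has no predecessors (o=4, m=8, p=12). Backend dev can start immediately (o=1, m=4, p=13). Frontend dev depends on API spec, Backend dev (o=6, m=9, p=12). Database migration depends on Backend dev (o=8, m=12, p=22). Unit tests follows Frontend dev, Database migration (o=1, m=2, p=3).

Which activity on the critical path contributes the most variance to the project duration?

Database migration

te_API spec = (4 + 4·8 + 12)/6 = 48/6 = 8; σ²_API spec = ((12−4)/6)² = 1.778
te_Backend dev = (1 + 4·4 + 13)/6 = 30/6 = 5; σ²_Backend dev = ((13−1)/6)² = 4.000
te_Frontend dev = (6 + 4·9 + 12)/6 = 54/6 = 9; σ²_Frontend dev = ((12−6)/6)² = 1.000
te_Database migration = (8 + 4·12 + 22)/6 = 78/6 = 13; σ²_Database migration = ((22−8)/6)² = 5.444
te_Unit tests = (1 + 4·2 + 3)/6 = 12/6 = 2; σ²_Unit tests = ((3−1)/6)² = 0.111

Forward pass:
ES_API spec = 0; EF_API spec = 8
ES_Backend dev = 0; EF_Backend dev = 5
ES_Frontend dev = max(EF_API spec=8, EF_Backend dev=5) = 8; EF_Frontend dev = 8+9 = 17
ES_Database migration = 5; EF_Database migration = 5+13 = 18
ES_Unit tests = max(EF_Frontend dev=17, EF_Database migration=18) = 18; EF_Unit tests = 18+2 = 20
Expected project duration μ = 20 hours. Critical path: Backend dev → Database migration → Unit tests.

Variances on critical path: σ²_Backend dev=4.000, σ²_Database migration=5.444, σ²_Unit tests=0.111.
Largest is σ²_Database migration = 5.444.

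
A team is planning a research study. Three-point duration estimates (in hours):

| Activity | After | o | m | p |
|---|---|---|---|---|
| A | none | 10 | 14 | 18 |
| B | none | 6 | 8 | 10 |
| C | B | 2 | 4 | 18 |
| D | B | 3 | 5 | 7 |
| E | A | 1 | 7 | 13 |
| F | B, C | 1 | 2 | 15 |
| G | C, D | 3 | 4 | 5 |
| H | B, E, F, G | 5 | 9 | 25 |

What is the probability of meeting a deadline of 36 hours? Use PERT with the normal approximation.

te_A = (10 + 4·14 + 18)/6 = 84/6 = 14; σ²_A = ((18−10)/6)² = 1.778
te_B = (6 + 4·8 + 10)/6 = 48/6 = 8; σ²_B = ((10−6)/6)² = 0.444
te_C = (2 + 4·4 + 18)/6 = 36/6 = 6; σ²_C = ((18−2)/6)² = 7.111
te_D = (3 + 4·5 + 7)/6 = 30/6 = 5; σ²_D = ((7−3)/6)² = 0.444
te_E = (1 + 4·7 + 13)/6 = 42/6 = 7; σ²_E = ((13−1)/6)² = 4.000
te_F = (1 + 4·2 + 15)/6 = 24/6 = 4; σ²_F = ((15−1)/6)² = 5.444
te_G = (3 + 4·4 + 5)/6 = 24/6 = 4; σ²_G = ((5−3)/6)² = 0.111
te_H = (5 + 4·9 + 25)/6 = 66/6 = 11; σ²_H = ((25−5)/6)² = 11.111

Forward pass:
ES_A = 0; EF_A = 14
ES_B = 0; EF_B = 8
ES_C = 8; EF_C = 8+6 = 14
ES_D = 8; EF_D = 8+5 = 13
ES_E = 14; EF_E = 14+7 = 21
ES_F = max(EF_B=8, EF_C=14) = 14; EF_F = 14+4 = 18
ES_G = max(EF_C=14, EF_D=13) = 14; EF_G = 14+4 = 18
ES_H = max(EF_B=8, EF_E=21, EF_F=18, EF_G=18) = 21; EF_H = 21+11 = 32
Expected project duration μ = 32 hours. Critical path: A → E → H.

Variance along critical path = 1.778 + 4.000 + 11.111 = 16.889; σ = √16.889 = 4.110 hours.
Z = (36 − 32) / 4.110 = 0.973
P(T ≤ 36) = Φ(0.973) ≈ 0.835

0.835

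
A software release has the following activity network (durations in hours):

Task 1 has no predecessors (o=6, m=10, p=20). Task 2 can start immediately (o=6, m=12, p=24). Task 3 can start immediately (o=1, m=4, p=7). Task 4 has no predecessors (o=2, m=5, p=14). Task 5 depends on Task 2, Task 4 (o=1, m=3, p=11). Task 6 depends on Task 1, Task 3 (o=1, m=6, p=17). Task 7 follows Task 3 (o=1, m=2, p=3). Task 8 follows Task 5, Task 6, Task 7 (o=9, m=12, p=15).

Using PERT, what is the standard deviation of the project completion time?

3.68 hours

te_Task 1 = (6 + 4·10 + 20)/6 = 66/6 = 11; σ²_Task 1 = ((20−6)/6)² = 5.444
te_Task 2 = (6 + 4·12 + 24)/6 = 78/6 = 13; σ²_Task 2 = ((24−6)/6)² = 9.000
te_Task 3 = (1 + 4·4 + 7)/6 = 24/6 = 4; σ²_Task 3 = ((7−1)/6)² = 1.000
te_Task 4 = (2 + 4·5 + 14)/6 = 36/6 = 6; σ²_Task 4 = ((14−2)/6)² = 4.000
te_Task 5 = (1 + 4·3 + 11)/6 = 24/6 = 4; σ²_Task 5 = ((11−1)/6)² = 2.778
te_Task 6 = (1 + 4·6 + 17)/6 = 42/6 = 7; σ²_Task 6 = ((17−1)/6)² = 7.111
te_Task 7 = (1 + 4·2 + 3)/6 = 12/6 = 2; σ²_Task 7 = ((3−1)/6)² = 0.111
te_Task 8 = (9 + 4·12 + 15)/6 = 72/6 = 12; σ²_Task 8 = ((15−9)/6)² = 1.000

Forward pass:
ES_Task 1 = 0; EF_Task 1 = 11
ES_Task 2 = 0; EF_Task 2 = 13
ES_Task 3 = 0; EF_Task 3 = 4
ES_Task 4 = 0; EF_Task 4 = 6
ES_Task 5 = max(EF_Task 2=13, EF_Task 4=6) = 13; EF_Task 5 = 13+4 = 17
ES_Task 6 = max(EF_Task 1=11, EF_Task 3=4) = 11; EF_Task 6 = 11+7 = 18
ES_Task 7 = 4; EF_Task 7 = 4+2 = 6
ES_Task 8 = max(EF_Task 5=17, EF_Task 6=18, EF_Task 7=6) = 18; EF_Task 8 = 18+12 = 30
Expected project duration μ = 30 hours. Critical path: Task 1 → Task 6 → Task 8.

Variance along critical path = 5.444 + 7.111 + 1.000 = 13.556
σ = √13.556 = 3.682 hours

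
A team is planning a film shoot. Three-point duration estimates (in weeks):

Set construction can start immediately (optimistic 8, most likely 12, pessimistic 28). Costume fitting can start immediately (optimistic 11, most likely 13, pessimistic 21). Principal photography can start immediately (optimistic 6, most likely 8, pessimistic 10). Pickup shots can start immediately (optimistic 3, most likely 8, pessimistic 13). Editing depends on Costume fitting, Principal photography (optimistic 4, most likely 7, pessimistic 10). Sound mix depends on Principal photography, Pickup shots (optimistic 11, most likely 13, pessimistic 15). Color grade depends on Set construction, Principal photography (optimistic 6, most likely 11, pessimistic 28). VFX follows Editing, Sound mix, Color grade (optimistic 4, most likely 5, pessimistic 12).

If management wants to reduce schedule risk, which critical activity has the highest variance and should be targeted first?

te_Set construction = (8 + 4·12 + 28)/6 = 84/6 = 14; σ²_Set construction = ((28−8)/6)² = 11.111
te_Costume fitting = (11 + 4·13 + 21)/6 = 84/6 = 14; σ²_Costume fitting = ((21−11)/6)² = 2.778
te_Principal photography = (6 + 4·8 + 10)/6 = 48/6 = 8; σ²_Principal photography = ((10−6)/6)² = 0.444
te_Pickup shots = (3 + 4·8 + 13)/6 = 48/6 = 8; σ²_Pickup shots = ((13−3)/6)² = 2.778
te_Editing = (4 + 4·7 + 10)/6 = 42/6 = 7; σ²_Editing = ((10−4)/6)² = 1.000
te_Sound mix = (11 + 4·13 + 15)/6 = 78/6 = 13; σ²_Sound mix = ((15−11)/6)² = 0.444
te_Color grade = (6 + 4·11 + 28)/6 = 78/6 = 13; σ²_Color grade = ((28−6)/6)² = 13.444
te_VFX = (4 + 4·5 + 12)/6 = 36/6 = 6; σ²_VFX = ((12−4)/6)² = 1.778

Forward pass:
ES_Set construction = 0; EF_Set construction = 14
ES_Costume fitting = 0; EF_Costume fitting = 14
ES_Principal photography = 0; EF_Principal photography = 8
ES_Pickup shots = 0; EF_Pickup shots = 8
ES_Editing = max(EF_Costume fitting=14, EF_Principal photography=8) = 14; EF_Editing = 14+7 = 21
ES_Sound mix = max(EF_Principal photography=8, EF_Pickup shots=8) = 8; EF_Sound mix = 8+13 = 21
ES_Color grade = max(EF_Set construction=14, EF_Principal photography=8) = 14; EF_Color grade = 14+13 = 27
ES_VFX = max(EF_Editing=21, EF_Sound mix=21, EF_Color grade=27) = 27; EF_VFX = 27+6 = 33
Expected project duration μ = 33 weeks. Critical path: Set construction → Color grade → VFX.

Variances on critical path: σ²_Set construction=11.111, σ²_Color grade=13.444, σ²_VFX=1.778.
Largest is σ²_Color grade = 13.444.

Color grade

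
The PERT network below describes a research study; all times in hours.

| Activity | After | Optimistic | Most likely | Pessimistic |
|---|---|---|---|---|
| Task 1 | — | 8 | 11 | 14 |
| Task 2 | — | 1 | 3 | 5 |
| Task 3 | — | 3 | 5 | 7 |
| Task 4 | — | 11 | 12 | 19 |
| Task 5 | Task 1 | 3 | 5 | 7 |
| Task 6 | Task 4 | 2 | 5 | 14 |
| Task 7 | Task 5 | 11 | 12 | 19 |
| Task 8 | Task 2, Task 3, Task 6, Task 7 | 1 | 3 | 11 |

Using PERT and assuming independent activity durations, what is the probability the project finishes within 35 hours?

te_Task 1 = (8 + 4·11 + 14)/6 = 66/6 = 11; σ²_Task 1 = ((14−8)/6)² = 1.000
te_Task 2 = (1 + 4·3 + 5)/6 = 18/6 = 3; σ²_Task 2 = ((5−1)/6)² = 0.444
te_Task 3 = (3 + 4·5 + 7)/6 = 30/6 = 5; σ²_Task 3 = ((7−3)/6)² = 0.444
te_Task 4 = (11 + 4·12 + 19)/6 = 78/6 = 13; σ²_Task 4 = ((19−11)/6)² = 1.778
te_Task 5 = (3 + 4·5 + 7)/6 = 30/6 = 5; σ²_Task 5 = ((7−3)/6)² = 0.444
te_Task 6 = (2 + 4·5 + 14)/6 = 36/6 = 6; σ²_Task 6 = ((14−2)/6)² = 4.000
te_Task 7 = (11 + 4·12 + 19)/6 = 78/6 = 13; σ²_Task 7 = ((19−11)/6)² = 1.778
te_Task 8 = (1 + 4·3 + 11)/6 = 24/6 = 4; σ²_Task 8 = ((11−1)/6)² = 2.778

Forward pass:
ES_Task 1 = 0; EF_Task 1 = 11
ES_Task 2 = 0; EF_Task 2 = 3
ES_Task 3 = 0; EF_Task 3 = 5
ES_Task 4 = 0; EF_Task 4 = 13
ES_Task 5 = 11; EF_Task 5 = 11+5 = 16
ES_Task 6 = 13; EF_Task 6 = 13+6 = 19
ES_Task 7 = 16; EF_Task 7 = 16+13 = 29
ES_Task 8 = max(EF_Task 2=3, EF_Task 3=5, EF_Task 6=19, EF_Task 7=29) = 29; EF_Task 8 = 29+4 = 33
Expected project duration μ = 33 hours. Critical path: Task 1 → Task 5 → Task 7 → Task 8.

Variance along critical path = 1.000 + 0.444 + 1.778 + 2.778 = 6.000; σ = √6.000 = 2.449 hours.
Z = (35 − 33) / 2.449 = 0.816
P(T ≤ 35) = Φ(0.816) ≈ 0.793

0.793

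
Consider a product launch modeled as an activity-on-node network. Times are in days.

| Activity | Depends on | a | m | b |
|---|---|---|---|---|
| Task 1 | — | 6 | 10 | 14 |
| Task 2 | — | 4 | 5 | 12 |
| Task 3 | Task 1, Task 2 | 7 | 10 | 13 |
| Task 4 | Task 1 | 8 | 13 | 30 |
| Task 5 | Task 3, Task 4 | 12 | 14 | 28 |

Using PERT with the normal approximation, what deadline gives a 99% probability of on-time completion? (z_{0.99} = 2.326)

52.0 days

te_Task 1 = (6 + 4·10 + 14)/6 = 60/6 = 10; σ²_Task 1 = ((14−6)/6)² = 1.778
te_Task 2 = (4 + 4·5 + 12)/6 = 36/6 = 6; σ²_Task 2 = ((12−4)/6)² = 1.778
te_Task 3 = (7 + 4·10 + 13)/6 = 60/6 = 10; σ²_Task 3 = ((13−7)/6)² = 1.000
te_Task 4 = (8 + 4·13 + 30)/6 = 90/6 = 15; σ²_Task 4 = ((30−8)/6)² = 13.444
te_Task 5 = (12 + 4·14 + 28)/6 = 96/6 = 16; σ²_Task 5 = ((28−12)/6)² = 7.111

Forward pass:
ES_Task 1 = 0; EF_Task 1 = 10
ES_Task 2 = 0; EF_Task 2 = 6
ES_Task 3 = max(EF_Task 1=10, EF_Task 2=6) = 10; EF_Task 3 = 10+10 = 20
ES_Task 4 = 10; EF_Task 4 = 10+15 = 25
ES_Task 5 = max(EF_Task 3=20, EF_Task 4=25) = 25; EF_Task 5 = 25+16 = 41
Expected project duration μ = 41 days. Critical path: Task 1 → Task 4 → Task 5.

Variance along critical path = 1.778 + 13.444 + 7.111 = 22.333; σ = 4.726 days.
D = μ + z·σ = 41 + 2.326·4.726 = 52.0 days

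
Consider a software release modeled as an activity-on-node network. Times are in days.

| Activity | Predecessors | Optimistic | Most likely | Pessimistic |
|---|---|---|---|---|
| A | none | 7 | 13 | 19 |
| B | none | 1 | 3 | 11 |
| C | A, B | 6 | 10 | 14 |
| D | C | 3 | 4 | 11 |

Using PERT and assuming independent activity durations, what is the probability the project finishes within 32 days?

0.927

te_A = (7 + 4·13 + 19)/6 = 78/6 = 13; σ²_A = ((19−7)/6)² = 4.000
te_B = (1 + 4·3 + 11)/6 = 24/6 = 4; σ²_B = ((11−1)/6)² = 2.778
te_C = (6 + 4·10 + 14)/6 = 60/6 = 10; σ²_C = ((14−6)/6)² = 1.778
te_D = (3 + 4·4 + 11)/6 = 30/6 = 5; σ²_D = ((11−3)/6)² = 1.778

Forward pass:
ES_A = 0; EF_A = 13
ES_B = 0; EF_B = 4
ES_C = max(EF_A=13, EF_B=4) = 13; EF_C = 13+10 = 23
ES_D = 23; EF_D = 23+5 = 28
Expected project duration μ = 28 days. Critical path: A → C → D.

Variance along critical path = 4.000 + 1.778 + 1.778 = 7.556; σ = √7.556 = 2.749 days.
Z = (32 − 28) / 2.749 = 1.455
P(T ≤ 32) = Φ(1.455) ≈ 0.927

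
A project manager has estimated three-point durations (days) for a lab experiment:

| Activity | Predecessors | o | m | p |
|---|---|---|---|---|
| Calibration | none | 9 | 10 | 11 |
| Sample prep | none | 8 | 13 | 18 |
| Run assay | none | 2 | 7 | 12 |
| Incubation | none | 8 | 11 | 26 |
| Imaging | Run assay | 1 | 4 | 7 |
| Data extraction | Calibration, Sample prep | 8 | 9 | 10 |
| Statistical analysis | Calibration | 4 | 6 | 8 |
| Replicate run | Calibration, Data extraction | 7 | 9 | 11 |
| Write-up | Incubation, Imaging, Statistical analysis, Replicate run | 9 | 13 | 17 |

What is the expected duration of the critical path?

te_Calibration = (9 + 4·10 + 11)/6 = 60/6 = 10
te_Sample prep = (8 + 4·13 + 18)/6 = 78/6 = 13
te_Run assay = (2 + 4·7 + 12)/6 = 42/6 = 7
te_Incubation = (8 + 4·11 + 26)/6 = 78/6 = 13
te_Imaging = (1 + 4·4 + 7)/6 = 24/6 = 4
te_Data extraction = (8 + 4·9 + 10)/6 = 54/6 = 9
te_Statistical analysis = (4 + 4·6 + 8)/6 = 36/6 = 6
te_Replicate run = (7 + 4·9 + 11)/6 = 54/6 = 9
te_Write-up = (9 + 4·13 + 17)/6 = 78/6 = 13

Forward pass:
ES_Calibration = 0; EF_Calibration = 10
ES_Sample prep = 0; EF_Sample prep = 13
ES_Run assay = 0; EF_Run assay = 7
ES_Incubation = 0; EF_Incubation = 13
ES_Imaging = 7; EF_Imaging = 7+4 = 11
ES_Data extraction = max(EF_Calibration=10, EF_Sample prep=13) = 13; EF_Data extraction = 13+9 = 22
ES_Statistical analysis = 10; EF_Statistical analysis = 10+6 = 16
ES_Replicate run = max(EF_Calibration=10, EF_Data extraction=22) = 22; EF_Replicate run = 22+9 = 31
ES_Write-up = max(EF_Incubation=13, EF_Imaging=11, EF_Statistical analysis=16, EF_Replicate run=31) = 31; EF_Write-up = 31+13 = 44
Expected project duration μ = 44 days. Critical path: Sample prep → Data extraction → Replicate run → Write-up.

44 days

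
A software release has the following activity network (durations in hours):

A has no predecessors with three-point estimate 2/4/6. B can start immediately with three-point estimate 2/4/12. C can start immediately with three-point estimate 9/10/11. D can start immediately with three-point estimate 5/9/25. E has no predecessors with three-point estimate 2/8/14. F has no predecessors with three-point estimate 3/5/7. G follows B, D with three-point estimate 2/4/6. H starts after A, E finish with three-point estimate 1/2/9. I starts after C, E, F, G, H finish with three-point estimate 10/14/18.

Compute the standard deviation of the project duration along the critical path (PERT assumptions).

te_A = (2 + 4·4 + 6)/6 = 24/6 = 4; σ²_A = ((6−2)/6)² = 0.444
te_B = (2 + 4·4 + 12)/6 = 30/6 = 5; σ²_B = ((12−2)/6)² = 2.778
te_C = (9 + 4·10 + 11)/6 = 60/6 = 10; σ²_C = ((11−9)/6)² = 0.111
te_D = (5 + 4·9 + 25)/6 = 66/6 = 11; σ²_D = ((25−5)/6)² = 11.111
te_E = (2 + 4·8 + 14)/6 = 48/6 = 8; σ²_E = ((14−2)/6)² = 4.000
te_F = (3 + 4·5 + 7)/6 = 30/6 = 5; σ²_F = ((7−3)/6)² = 0.444
te_G = (2 + 4·4 + 6)/6 = 24/6 = 4; σ²_G = ((6−2)/6)² = 0.444
te_H = (1 + 4·2 + 9)/6 = 18/6 = 3; σ²_H = ((9−1)/6)² = 1.778
te_I = (10 + 4·14 + 18)/6 = 84/6 = 14; σ²_I = ((18−10)/6)² = 1.778

Forward pass:
ES_A = 0; EF_A = 4
ES_B = 0; EF_B = 5
ES_C = 0; EF_C = 10
ES_D = 0; EF_D = 11
ES_E = 0; EF_E = 8
ES_F = 0; EF_F = 5
ES_G = max(EF_B=5, EF_D=11) = 11; EF_G = 11+4 = 15
ES_H = max(EF_A=4, EF_E=8) = 8; EF_H = 8+3 = 11
ES_I = max(EF_C=10, EF_E=8, EF_F=5, EF_G=15, EF_H=11) = 15; EF_I = 15+14 = 29
Expected project duration μ = 29 hours. Critical path: D → G → I.

Variance along critical path = 11.111 + 0.444 + 1.778 = 13.333
σ = √13.333 = 3.651 hours

3.65 hours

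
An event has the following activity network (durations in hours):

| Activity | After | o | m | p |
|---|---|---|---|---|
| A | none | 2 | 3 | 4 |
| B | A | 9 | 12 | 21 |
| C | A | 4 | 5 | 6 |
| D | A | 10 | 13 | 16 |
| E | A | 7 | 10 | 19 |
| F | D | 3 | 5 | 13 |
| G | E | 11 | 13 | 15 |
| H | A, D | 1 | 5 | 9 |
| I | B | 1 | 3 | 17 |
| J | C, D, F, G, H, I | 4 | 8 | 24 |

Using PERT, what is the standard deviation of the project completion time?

3.96 hours

te_A = (2 + 4·3 + 4)/6 = 18/6 = 3; σ²_A = ((4−2)/6)² = 0.111
te_B = (9 + 4·12 + 21)/6 = 78/6 = 13; σ²_B = ((21−9)/6)² = 4.000
te_C = (4 + 4·5 + 6)/6 = 30/6 = 5; σ²_C = ((6−4)/6)² = 0.111
te_D = (10 + 4·13 + 16)/6 = 78/6 = 13; σ²_D = ((16−10)/6)² = 1.000
te_E = (7 + 4·10 + 19)/6 = 66/6 = 11; σ²_E = ((19−7)/6)² = 4.000
te_F = (3 + 4·5 + 13)/6 = 36/6 = 6; σ²_F = ((13−3)/6)² = 2.778
te_G = (11 + 4·13 + 15)/6 = 78/6 = 13; σ²_G = ((15−11)/6)² = 0.444
te_H = (1 + 4·5 + 9)/6 = 30/6 = 5; σ²_H = ((9−1)/6)² = 1.778
te_I = (1 + 4·3 + 17)/6 = 30/6 = 5; σ²_I = ((17−1)/6)² = 7.111
te_J = (4 + 4·8 + 24)/6 = 60/6 = 10; σ²_J = ((24−4)/6)² = 11.111

Forward pass:
ES_A = 0; EF_A = 3
ES_B = 3; EF_B = 3+13 = 16
ES_C = 3; EF_C = 3+5 = 8
ES_D = 3; EF_D = 3+13 = 16
ES_E = 3; EF_E = 3+11 = 14
ES_F = 16; EF_F = 16+6 = 22
ES_G = 14; EF_G = 14+13 = 27
ES_H = max(EF_A=3, EF_D=16) = 16; EF_H = 16+5 = 21
ES_I = 16; EF_I = 16+5 = 21
ES_J = max(EF_C=8, EF_D=16, EF_F=22, EF_G=27, EF_H=21, EF_I=21) = 27; EF_J = 27+10 = 37
Expected project duration μ = 37 hours. Critical path: A → E → G → J.

Variance along critical path = 0.111 + 4.000 + 0.444 + 11.111 = 15.667
σ = √15.667 = 3.958 hours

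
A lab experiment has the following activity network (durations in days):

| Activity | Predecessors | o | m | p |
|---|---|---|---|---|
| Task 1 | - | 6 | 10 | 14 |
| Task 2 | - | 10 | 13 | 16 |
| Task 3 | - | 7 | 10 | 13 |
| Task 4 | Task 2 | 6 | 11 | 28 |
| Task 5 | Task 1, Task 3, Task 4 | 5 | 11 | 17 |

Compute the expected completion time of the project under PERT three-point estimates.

te_Task 1 = (6 + 4·10 + 14)/6 = 60/6 = 10
te_Task 2 = (10 + 4·13 + 16)/6 = 78/6 = 13
te_Task 3 = (7 + 4·10 + 13)/6 = 60/6 = 10
te_Task 4 = (6 + 4·11 + 28)/6 = 78/6 = 13
te_Task 5 = (5 + 4·11 + 17)/6 = 66/6 = 11

Forward pass:
ES_Task 1 = 0; EF_Task 1 = 10
ES_Task 2 = 0; EF_Task 2 = 13
ES_Task 3 = 0; EF_Task 3 = 10
ES_Task 4 = 13; EF_Task 4 = 13+13 = 26
ES_Task 5 = max(EF_Task 1=10, EF_Task 3=10, EF_Task 4=26) = 26; EF_Task 5 = 26+11 = 37
Expected project duration μ = 37 days. Critical path: Task 2 → Task 4 → Task 5.

37 days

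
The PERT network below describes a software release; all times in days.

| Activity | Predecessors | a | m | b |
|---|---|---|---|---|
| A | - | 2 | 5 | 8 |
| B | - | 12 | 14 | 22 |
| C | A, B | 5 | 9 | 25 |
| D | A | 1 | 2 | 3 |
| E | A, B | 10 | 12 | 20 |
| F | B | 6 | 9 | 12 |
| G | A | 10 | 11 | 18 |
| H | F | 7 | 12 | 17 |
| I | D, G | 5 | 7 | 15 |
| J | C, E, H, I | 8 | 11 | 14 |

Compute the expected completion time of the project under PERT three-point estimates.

47 days

te_A = (2 + 4·5 + 8)/6 = 30/6 = 5
te_B = (12 + 4·14 + 22)/6 = 90/6 = 15
te_C = (5 + 4·9 + 25)/6 = 66/6 = 11
te_D = (1 + 4·2 + 3)/6 = 12/6 = 2
te_E = (10 + 4·12 + 20)/6 = 78/6 = 13
te_F = (6 + 4·9 + 12)/6 = 54/6 = 9
te_G = (10 + 4·11 + 18)/6 = 72/6 = 12
te_H = (7 + 4·12 + 17)/6 = 72/6 = 12
te_I = (5 + 4·7 + 15)/6 = 48/6 = 8
te_J = (8 + 4·11 + 14)/6 = 66/6 = 11

Forward pass:
ES_A = 0; EF_A = 5
ES_B = 0; EF_B = 15
ES_C = max(EF_A=5, EF_B=15) = 15; EF_C = 15+11 = 26
ES_D = 5; EF_D = 5+2 = 7
ES_E = max(EF_A=5, EF_B=15) = 15; EF_E = 15+13 = 28
ES_F = 15; EF_F = 15+9 = 24
ES_G = 5; EF_G = 5+12 = 17
ES_H = 24; EF_H = 24+12 = 36
ES_I = max(EF_D=7, EF_G=17) = 17; EF_I = 17+8 = 25
ES_J = max(EF_C=26, EF_E=28, EF_H=36, EF_I=25) = 36; EF_J = 36+11 = 47
Expected project duration μ = 47 days. Critical path: B → F → H → J.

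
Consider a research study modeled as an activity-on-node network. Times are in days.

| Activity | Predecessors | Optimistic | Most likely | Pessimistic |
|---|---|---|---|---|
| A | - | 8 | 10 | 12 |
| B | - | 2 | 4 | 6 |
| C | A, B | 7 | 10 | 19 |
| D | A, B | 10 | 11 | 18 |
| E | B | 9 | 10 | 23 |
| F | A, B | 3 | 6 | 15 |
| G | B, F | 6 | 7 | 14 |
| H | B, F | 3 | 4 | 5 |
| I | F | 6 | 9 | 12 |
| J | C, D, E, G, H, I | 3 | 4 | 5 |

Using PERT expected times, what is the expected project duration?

te_A = (8 + 4·10 + 12)/6 = 60/6 = 10
te_B = (2 + 4·4 + 6)/6 = 24/6 = 4
te_C = (7 + 4·10 + 19)/6 = 66/6 = 11
te_D = (10 + 4·11 + 18)/6 = 72/6 = 12
te_E = (9 + 4·10 + 23)/6 = 72/6 = 12
te_F = (3 + 4·6 + 15)/6 = 42/6 = 7
te_G = (6 + 4·7 + 14)/6 = 48/6 = 8
te_H = (3 + 4·4 + 5)/6 = 24/6 = 4
te_I = (6 + 4·9 + 12)/6 = 54/6 = 9
te_J = (3 + 4·4 + 5)/6 = 24/6 = 4

Forward pass:
ES_A = 0; EF_A = 10
ES_B = 0; EF_B = 4
ES_C = max(EF_A=10, EF_B=4) = 10; EF_C = 10+11 = 21
ES_D = max(EF_A=10, EF_B=4) = 10; EF_D = 10+12 = 22
ES_E = 4; EF_E = 4+12 = 16
ES_F = max(EF_A=10, EF_B=4) = 10; EF_F = 10+7 = 17
ES_G = max(EF_B=4, EF_F=17) = 17; EF_G = 17+8 = 25
ES_H = max(EF_B=4, EF_F=17) = 17; EF_H = 17+4 = 21
ES_I = 17; EF_I = 17+9 = 26
ES_J = max(EF_C=21, EF_D=22, EF_E=16, EF_G=25, EF_H=21, EF_I=26) = 26; EF_J = 26+4 = 30
Expected project duration μ = 30 days. Critical path: A → F → I → J.

30 days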